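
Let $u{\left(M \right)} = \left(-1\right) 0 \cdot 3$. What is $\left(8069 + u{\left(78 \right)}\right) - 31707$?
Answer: $-23638$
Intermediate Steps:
$u{\left(M \right)} = 0$ ($u{\left(M \right)} = 0 \cdot 3 = 0$)
$\left(8069 + u{\left(78 \right)}\right) - 31707 = \left(8069 + 0\right) - 31707 = 8069 - 31707 = -23638$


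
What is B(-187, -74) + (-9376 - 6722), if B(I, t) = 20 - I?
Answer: -15891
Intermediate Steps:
B(-187, -74) + (-9376 - 6722) = (20 - 1*(-187)) + (-9376 - 6722) = (20 + 187) - 16098 = 207 - 16098 = -15891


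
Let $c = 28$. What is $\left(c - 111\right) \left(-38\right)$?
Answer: $3154$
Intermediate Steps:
$\left(c - 111\right) \left(-38\right) = \left(28 - 111\right) \left(-38\right) = \left(-83\right) \left(-38\right) = 3154$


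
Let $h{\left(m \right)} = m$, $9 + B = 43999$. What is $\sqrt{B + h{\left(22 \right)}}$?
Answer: $2 \sqrt{11003} \approx 209.79$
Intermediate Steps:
$B = 43990$ ($B = -9 + 43999 = 43990$)
$\sqrt{B + h{\left(22 \right)}} = \sqrt{43990 + 22} = \sqrt{44012} = 2 \sqrt{11003}$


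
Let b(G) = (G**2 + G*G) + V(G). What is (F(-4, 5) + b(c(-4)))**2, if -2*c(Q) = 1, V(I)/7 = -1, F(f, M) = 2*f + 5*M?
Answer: 441/4 ≈ 110.25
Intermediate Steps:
V(I) = -7 (V(I) = 7*(-1) = -7)
c(Q) = -1/2 (c(Q) = -1/2*1 = -1/2)
b(G) = -7 + 2*G**2 (b(G) = (G**2 + G*G) - 7 = (G**2 + G**2) - 7 = 2*G**2 - 7 = -7 + 2*G**2)
(F(-4, 5) + b(c(-4)))**2 = ((2*(-4) + 5*5) + (-7 + 2*(-1/2)**2))**2 = ((-8 + 25) + (-7 + 2*(1/4)))**2 = (17 + (-7 + 1/2))**2 = (17 - 13/2)**2 = (21/2)**2 = 441/4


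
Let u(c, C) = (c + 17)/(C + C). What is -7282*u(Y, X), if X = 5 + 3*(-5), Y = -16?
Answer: 3641/10 ≈ 364.10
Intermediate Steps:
X = -10 (X = 5 - 15 = -10)
u(c, C) = (17 + c)/(2*C) (u(c, C) = (17 + c)/((2*C)) = (17 + c)*(1/(2*C)) = (17 + c)/(2*C))
-7282*u(Y, X) = -3641*(17 - 16)/(-10) = -3641*(-1)/10 = -7282*(-1/20) = 3641/10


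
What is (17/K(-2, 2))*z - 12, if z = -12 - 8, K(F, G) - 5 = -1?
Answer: -97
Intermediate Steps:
K(F, G) = 4 (K(F, G) = 5 - 1 = 4)
z = -20
(17/K(-2, 2))*z - 12 = (17/4)*(-20) - 12 = -85 - 12 = -97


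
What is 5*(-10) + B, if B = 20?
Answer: -30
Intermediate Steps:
5*(-10) + B = 5*(-10) + 20 = -50 + 20 = -30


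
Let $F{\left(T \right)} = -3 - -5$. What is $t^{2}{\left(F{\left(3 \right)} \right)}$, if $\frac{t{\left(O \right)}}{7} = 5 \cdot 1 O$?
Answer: $4900$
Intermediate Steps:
$F{\left(T \right)} = 2$ ($F{\left(T \right)} = -3 + 5 = 2$)
$t{\left(O \right)} = 35 O$ ($t{\left(O \right)} = 7 \cdot 5 \cdot 1 O = 7 \cdot 5 O = 35 O$)
$t^{2}{\left(F{\left(3 \right)} \right)} = \left(35 \cdot 2\right)^{2} = 70^{2} = 4900$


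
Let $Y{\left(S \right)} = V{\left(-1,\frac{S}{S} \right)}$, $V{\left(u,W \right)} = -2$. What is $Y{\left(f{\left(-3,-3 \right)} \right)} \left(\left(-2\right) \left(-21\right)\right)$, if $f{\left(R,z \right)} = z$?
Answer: $-84$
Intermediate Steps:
$Y{\left(S \right)} = -2$
$Y{\left(f{\left(-3,-3 \right)} \right)} \left(\left(-2\right) \left(-21\right)\right) = - 2 \left(\left(-2\right) \left(-21\right)\right) = \left(-2\right) 42 = -84$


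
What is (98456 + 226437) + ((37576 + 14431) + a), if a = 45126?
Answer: 422026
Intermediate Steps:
(98456 + 226437) + ((37576 + 14431) + a) = (98456 + 226437) + ((37576 + 14431) + 45126) = 324893 + (52007 + 45126) = 324893 + 97133 = 422026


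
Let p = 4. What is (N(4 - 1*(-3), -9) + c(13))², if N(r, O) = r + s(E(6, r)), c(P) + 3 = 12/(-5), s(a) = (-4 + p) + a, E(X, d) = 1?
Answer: 169/25 ≈ 6.7600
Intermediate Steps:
s(a) = a (s(a) = (-4 + 4) + a = 0 + a = a)
c(P) = -27/5 (c(P) = -3 + 12/(-5) = -3 + 12*(-⅕) = -3 - 12/5 = -27/5)
N(r, O) = 1 + r (N(r, O) = r + 1 = 1 + r)
(N(4 - 1*(-3), -9) + c(13))² = ((1 + (4 - 1*(-3))) - 27/5)² = ((1 + (4 + 3)) - 27/5)² = ((1 + 7) - 27/5)² = (8 - 27/5)² = (13/5)² = 169/25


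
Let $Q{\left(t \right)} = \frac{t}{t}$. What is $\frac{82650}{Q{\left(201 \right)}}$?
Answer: $82650$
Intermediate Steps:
$Q{\left(t \right)} = 1$
$\frac{82650}{Q{\left(201 \right)}} = \frac{82650}{1} = 82650 \cdot 1 = 82650$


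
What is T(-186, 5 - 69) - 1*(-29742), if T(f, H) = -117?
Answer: 29625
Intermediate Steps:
T(-186, 5 - 69) - 1*(-29742) = -117 - 1*(-29742) = -117 + 29742 = 29625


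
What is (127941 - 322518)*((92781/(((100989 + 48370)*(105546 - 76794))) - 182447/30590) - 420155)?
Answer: 13458084377521420190619/164617515440 ≈ 8.1754e+10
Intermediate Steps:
(127941 - 322518)*((92781/(((100989 + 48370)*(105546 - 76794))) - 182447/30590) - 420155) = -194577*((92781/((149359*28752)) - 182447*1/30590) - 420155) = -194577*((92781/4294369968 - 182447/30590) - 420155) = -194577*((92781*(1/4294369968) - 182447/30590) - 420155) = -194577*((30927/1431456656 - 182447/30590) - 420155) = -194577*(-981819648347/164617515440 - 420155) = -194577*(-69165854019341547/164617515440) = 13458084377521420190619/164617515440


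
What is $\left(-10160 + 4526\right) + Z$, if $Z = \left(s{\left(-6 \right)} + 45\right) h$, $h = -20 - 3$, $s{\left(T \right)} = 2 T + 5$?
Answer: $-6508$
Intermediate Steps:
$s{\left(T \right)} = 5 + 2 T$
$h = -23$
$Z = -874$ ($Z = \left(\left(5 + 2 \left(-6\right)\right) + 45\right) \left(-23\right) = \left(\left(5 - 12\right) + 45\right) \left(-23\right) = \left(-7 + 45\right) \left(-23\right) = 38 \left(-23\right) = -874$)
$\left(-10160 + 4526\right) + Z = \left(-10160 + 4526\right) - 874 = -5634 - 874 = -6508$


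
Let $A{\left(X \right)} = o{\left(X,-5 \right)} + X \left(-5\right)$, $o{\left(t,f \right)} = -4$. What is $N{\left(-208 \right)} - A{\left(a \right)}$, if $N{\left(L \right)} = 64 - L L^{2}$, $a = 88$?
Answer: $8999420$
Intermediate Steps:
$N{\left(L \right)} = 64 - L^{3}$
$A{\left(X \right)} = -4 - 5 X$ ($A{\left(X \right)} = -4 + X \left(-5\right) = -4 - 5 X$)
$N{\left(-208 \right)} - A{\left(a \right)} = \left(64 - \left(-208\right)^{3}\right) - \left(-4 - 440\right) = \left(64 - -8998912\right) - \left(-4 - 440\right) = \left(64 + 8998912\right) - -444 = 8998976 + 444 = 8999420$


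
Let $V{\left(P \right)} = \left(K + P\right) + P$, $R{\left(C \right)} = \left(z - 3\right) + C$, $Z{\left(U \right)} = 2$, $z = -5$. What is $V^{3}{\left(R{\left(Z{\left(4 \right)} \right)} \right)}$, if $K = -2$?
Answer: $-2744$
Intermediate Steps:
$R{\left(C \right)} = -8 + C$ ($R{\left(C \right)} = \left(-5 - 3\right) + C = -8 + C$)
$V{\left(P \right)} = -2 + 2 P$ ($V{\left(P \right)} = \left(-2 + P\right) + P = -2 + 2 P$)
$V^{3}{\left(R{\left(Z{\left(4 \right)} \right)} \right)} = \left(-2 + 2 \left(-8 + 2\right)\right)^{3} = \left(-2 + 2 \left(-6\right)\right)^{3} = \left(-2 - 12\right)^{3} = \left(-14\right)^{3} = -2744$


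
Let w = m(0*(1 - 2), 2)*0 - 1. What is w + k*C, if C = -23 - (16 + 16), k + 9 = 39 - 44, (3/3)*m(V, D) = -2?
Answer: 769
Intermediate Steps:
m(V, D) = -2
k = -14 (k = -9 + (39 - 44) = -9 - 5 = -14)
w = -1 (w = -2*0 - 1 = 0 - 1 = -1)
C = -55 (C = -23 - 1*32 = -23 - 32 = -55)
w + k*C = -1 - 14*(-55) = -1 + 770 = 769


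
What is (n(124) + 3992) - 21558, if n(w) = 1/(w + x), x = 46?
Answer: -2986219/170 ≈ -17566.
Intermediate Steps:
n(w) = 1/(46 + w) (n(w) = 1/(w + 46) = 1/(46 + w))
(n(124) + 3992) - 21558 = (1/(46 + 124) + 3992) - 21558 = (1/170 + 3992) - 21558 = 678641/170 - 21558 = -2986219/170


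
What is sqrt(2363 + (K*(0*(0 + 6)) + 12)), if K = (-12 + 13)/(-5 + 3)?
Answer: 5*sqrt(95) ≈ 48.734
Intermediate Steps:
K = -1/2 (K = 1/(-2) = 1*(-1/2) = -1/2 ≈ -0.50000)
sqrt(2363 + (K*(0*(0 + 6)) + 12)) = sqrt(2363 + (-0*(0 + 6) + 12)) = sqrt(2363 + (-0*6 + 12)) = sqrt(2363 + (-1/2*0 + 12)) = sqrt(2363 + (0 + 12)) = sqrt(2363 + 12) = sqrt(2375) = 5*sqrt(95)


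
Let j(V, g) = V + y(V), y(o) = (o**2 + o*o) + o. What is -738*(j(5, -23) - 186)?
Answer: 92988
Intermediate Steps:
y(o) = o + 2*o**2 (y(o) = (o**2 + o**2) + o = 2*o**2 + o = o + 2*o**2)
j(V, g) = V + V*(1 + 2*V)
-738*(j(5, -23) - 186) = -738*(2*5*(1 + 5) - 186) = -738*(2*5*6 - 186) = -738*(60 - 186) = -738*(-126) = 92988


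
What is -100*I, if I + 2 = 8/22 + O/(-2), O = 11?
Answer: 7850/11 ≈ 713.64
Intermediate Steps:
I = -157/22 (I = -2 + (8/22 + 11/(-2)) = -2 + (8*(1/22) + 11*(-1/2)) = -2 + (4/11 - 11/2) = -2 - 113/22 = -157/22 ≈ -7.1364)
-100*I = -100*(-157/22) = 7850/11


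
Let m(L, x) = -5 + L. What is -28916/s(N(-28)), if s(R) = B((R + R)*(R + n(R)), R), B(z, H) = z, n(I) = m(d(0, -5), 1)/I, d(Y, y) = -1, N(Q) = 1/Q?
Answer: 11335072/4703 ≈ 2410.2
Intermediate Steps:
n(I) = -6/I (n(I) = (-5 - 1)/I = -6/I)
s(R) = 2*R*(R - 6/R) (s(R) = (R + R)*(R - 6/R) = (2*R)*(R - 6/R) = 2*R*(R - 6/R))
-28916/s(N(-28)) = -28916/(-12 + 2*(1/(-28))²) = -28916/(-12 + 2*(-1/28)²) = -28916/(-12 + 2*(1/784)) = -28916/(-12 + 1/392) = -28916/(-4703/392) = -28916*(-392/4703) = 11335072/4703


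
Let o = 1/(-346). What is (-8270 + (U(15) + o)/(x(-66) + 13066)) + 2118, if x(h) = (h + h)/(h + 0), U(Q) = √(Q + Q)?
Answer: -27816440257/4521528 + √30/13068 ≈ -6152.0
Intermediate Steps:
U(Q) = √2*√Q (U(Q) = √(2*Q) = √2*√Q)
x(h) = 2 (x(h) = (2*h)/h = 2)
o = -1/346 ≈ -0.0028902
(-8270 + (U(15) + o)/(x(-66) + 13066)) + 2118 = (-8270 + (√2*√15 - 1/346)/(2 + 13066)) + 2118 = (-8270 + (√30 - 1/346)/13068) + 2118 = (-8270 + (-1/346 + √30)*(1/13068)) + 2118 = (-8270 + (-1/4521528 + √30/13068)) + 2118 = (-37393036561/4521528 + √30/13068) + 2118 = -27816440257/4521528 + √30/13068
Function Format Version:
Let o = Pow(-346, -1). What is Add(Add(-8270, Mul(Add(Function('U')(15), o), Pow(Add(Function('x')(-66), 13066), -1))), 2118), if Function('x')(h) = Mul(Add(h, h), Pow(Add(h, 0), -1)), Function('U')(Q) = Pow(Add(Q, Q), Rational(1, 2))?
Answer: Add(Rational(-27816440257, 4521528), Mul(Rational(1, 13068), Pow(30, Rational(1, 2)))) ≈ -6152.0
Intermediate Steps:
Function('U')(Q) = Mul(Pow(2, Rational(1, 2)), Pow(Q, Rational(1, 2))) (Function('U')(Q) = Pow(Mul(2, Q), Rational(1, 2)) = Mul(Pow(2, Rational(1, 2)), Pow(Q, Rational(1, 2))))
Function('x')(h) = 2 (Function('x')(h) = Mul(Mul(2, h), Pow(h, -1)) = 2)
o = Rational(-1, 346) ≈ -0.0028902
Add(Add(-8270, Mul(Add(Function('U')(15), o), Pow(Add(Function('x')(-66), 13066), -1))), 2118) = Add(Add(-8270, Mul(Add(Mul(Pow(2, Rational(1, 2)), Pow(15, Rational(1, 2))), Rational(-1, 346)), Pow(Add(2, 13066), -1))), 2118) = Add(Add(-8270, Mul(Add(Pow(30, Rational(1, 2)), Rational(-1, 346)), Pow(13068, -1))), 2118) = Add(Add(-8270, Mul(Add(Rational(-1, 346), Pow(30, Rational(1, 2))), Rational(1, 13068))), 2118) = Add(Add(-8270, Add(Rational(-1, 4521528), Mul(Rational(1, 13068), Pow(30, Rational(1, 2))))), 2118) = Add(Add(Rational(-37393036561, 4521528), Mul(Rational(1, 13068), Pow(30, Rational(1, 2)))), 2118) = Add(Rational(-27816440257, 4521528), Mul(Rational(1, 13068), Pow(30, Rational(1, 2))))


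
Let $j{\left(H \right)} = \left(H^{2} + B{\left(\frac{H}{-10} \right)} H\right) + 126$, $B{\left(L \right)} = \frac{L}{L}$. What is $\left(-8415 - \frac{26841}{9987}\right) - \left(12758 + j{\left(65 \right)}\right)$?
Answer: $- \frac{85194728}{3329} \approx -25592.0$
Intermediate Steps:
$B{\left(L \right)} = 1$
$j{\left(H \right)} = 126 + H + H^{2}$ ($j{\left(H \right)} = \left(H^{2} + 1 H\right) + 126 = \left(H^{2} + H\right) + 126 = \left(H + H^{2}\right) + 126 = 126 + H + H^{2}$)
$\left(-8415 - \frac{26841}{9987}\right) - \left(12758 + j{\left(65 \right)}\right) = \left(-8415 - \frac{26841}{9987}\right) - 17174 = \left(-8415 - \frac{8947}{3329}\right) - 17174 = - \frac{28022482}{3329} - 17174 = - \frac{85194728}{3329}$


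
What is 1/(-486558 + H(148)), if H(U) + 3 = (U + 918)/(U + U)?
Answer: -148/72010495 ≈ -2.0553e-6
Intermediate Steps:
H(U) = -3 + (918 + U)/(2*U) (H(U) = -3 + (U + 918)/(U + U) = -3 + (918 + U)/((2*U)) = -3 + (918 + U)*(1/(2*U)) = -3 + (918 + U)/(2*U))
1/(-486558 + H(148)) = 1/(-486558 + (-5/2 + 459/148)) = 1/(-486558 + 89/148) = 1/(-72010495/148) = -148/72010495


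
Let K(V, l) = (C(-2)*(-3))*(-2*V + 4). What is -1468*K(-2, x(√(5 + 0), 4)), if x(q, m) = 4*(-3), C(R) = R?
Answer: -70464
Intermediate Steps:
x(q, m) = -12
K(V, l) = 24 - 12*V (K(V, l) = (-2*(-3))*(-2*V + 4) = 6*(4 - 2*V) = 24 - 12*V)
-1468*K(-2, x(√(5 + 0), 4)) = -1468*(24 - 12*(-2)) = -1468*(24 + 24) = -1468*48 = -70464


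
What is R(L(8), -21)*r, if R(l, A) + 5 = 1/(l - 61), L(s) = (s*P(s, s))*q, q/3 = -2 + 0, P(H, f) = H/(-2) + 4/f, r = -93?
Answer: 49662/107 ≈ 464.13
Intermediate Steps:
P(H, f) = 4/f - H/2 (P(H, f) = H*(-½) + 4/f = -H/2 + 4/f = 4/f - H/2)
q = -6 (q = 3*(-2 + 0) = 3*(-2) = -6)
L(s) = -6*s*(4/s - s/2) (L(s) = (s*(4/s - s/2))*(-6) = -6*s*(4/s - s/2))
R(l, A) = -5 + 1/(-61 + l) (R(l, A) = -5 + 1/(l - 61) = -5 + 1/(-61 + l))
R(L(8), -21)*r = ((306 - 5*(-24 + 3*8²))/(-61 + (-24 + 3*8²)))*(-93) = ((306 - 5*(-24 + 3*64))/(-61 + (-24 + 3*64)))*(-93) = ((306 - 5*(-24 + 192))/(-61 + (-24 + 192)))*(-93) = ((306 - 5*168)/(-61 + 168))*(-93) = ((306 - 840)/107)*(-93) = ((1/107)*(-534))*(-93) = -534/107*(-93) = 49662/107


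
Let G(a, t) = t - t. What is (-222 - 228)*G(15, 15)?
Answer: 0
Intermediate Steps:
G(a, t) = 0
(-222 - 228)*G(15, 15) = (-222 - 228)*0 = -450*0 = 0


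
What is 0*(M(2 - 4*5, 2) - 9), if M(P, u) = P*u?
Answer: 0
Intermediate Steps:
0*(M(2 - 4*5, 2) - 9) = 0*((2 - 4*5)*2 - 9) = 0*((2 - 20)*2 - 9) = 0*(-18*2 - 9) = 0*(-36 - 9) = 0*(-45) = 0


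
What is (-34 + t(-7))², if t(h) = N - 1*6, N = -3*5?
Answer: 3025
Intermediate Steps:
N = -15
t(h) = -21 (t(h) = -15 - 1*6 = -15 - 6 = -21)
(-34 + t(-7))² = (-34 - 21)² = (-55)² = 3025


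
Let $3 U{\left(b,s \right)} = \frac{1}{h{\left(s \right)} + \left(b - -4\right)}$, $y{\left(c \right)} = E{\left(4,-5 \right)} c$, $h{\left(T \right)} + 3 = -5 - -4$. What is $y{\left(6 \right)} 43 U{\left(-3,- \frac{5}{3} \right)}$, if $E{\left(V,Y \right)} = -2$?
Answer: $\frac{172}{3} \approx 57.333$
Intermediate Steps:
$h{\left(T \right)} = -4$ ($h{\left(T \right)} = -3 - 1 = -4$)
$y{\left(c \right)} = - 2 c$
$U{\left(b,s \right)} = \frac{1}{3 b}$ ($U{\left(b,s \right)} = \frac{1}{3 \left(-4 + \left(b - -4\right)\right)} = \frac{1}{3 \left(-4 + \left(b + 4\right)\right)} = \frac{1}{3 \left(-4 + \left(4 + b\right)\right)} = \frac{1}{3 b}$)
$y{\left(6 \right)} 43 U{\left(-3,- \frac{5}{3} \right)} = \left(-2\right) 6 \cdot 43 \frac{1}{3 \left(-3\right)} = \left(-12\right) 43 \cdot \frac{1}{3} \left(- \frac{1}{3}\right) = \left(-516\right) \left(- \frac{1}{9}\right) = \frac{172}{3}$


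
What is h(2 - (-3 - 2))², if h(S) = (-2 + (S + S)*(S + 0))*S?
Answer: 451584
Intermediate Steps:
h(S) = S*(-2 + 2*S²) (h(S) = (-2 + (2*S)*S)*S = (-2 + 2*S²)*S = S*(-2 + 2*S²))
h(2 - (-3 - 2))² = (2*(2 - (-3 - 2))*(-1 + (2 - (-3 - 2))²))² = (2*(2 - 1*(-5))*(-1 + (2 - 1*(-5))²))² = (2*(2 + 5)*(-1 + (2 + 5)²))² = (2*7*(-1 + 7²))² = (2*7*(-1 + 49))² = (2*7*48)² = 672² = 451584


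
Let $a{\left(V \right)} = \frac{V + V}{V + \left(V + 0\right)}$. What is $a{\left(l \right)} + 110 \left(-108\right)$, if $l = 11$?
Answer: $-11879$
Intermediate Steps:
$a{\left(V \right)} = 1$ ($a{\left(V \right)} = \frac{2 V}{V + V} = \frac{2 V}{2 V} = 2 V \frac{1}{2 V} = 1$)
$a{\left(l \right)} + 110 \left(-108\right) = 1 + 110 \left(-108\right) = 1 - 11880 = -11879$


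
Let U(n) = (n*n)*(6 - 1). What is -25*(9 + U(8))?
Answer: -8225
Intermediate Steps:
U(n) = 5*n² (U(n) = n²*5 = 5*n²)
-25*(9 + U(8)) = -25*(9 + 5*8²) = -25*(9 + 5*64) = -25*(9 + 320) = -25*329 = -8225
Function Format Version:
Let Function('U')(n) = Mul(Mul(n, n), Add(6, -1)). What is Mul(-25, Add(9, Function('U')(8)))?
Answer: -8225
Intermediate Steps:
Function('U')(n) = Mul(5, Pow(n, 2)) (Function('U')(n) = Mul(Pow(n, 2), 5) = Mul(5, Pow(n, 2)))
Mul(-25, Add(9, Function('U')(8))) = Mul(-25, Add(9, Mul(5, Pow(8, 2)))) = Mul(-25, Add(9, Mul(5, 64))) = Mul(-25, Add(9, 320)) = Mul(-25, 329) = -8225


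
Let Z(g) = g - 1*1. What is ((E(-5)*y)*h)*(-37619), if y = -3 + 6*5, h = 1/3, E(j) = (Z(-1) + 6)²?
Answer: -5417136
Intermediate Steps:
Z(g) = -1 + g (Z(g) = g - 1 = -1 + g)
E(j) = 16 (E(j) = ((-1 - 1) + 6)² = (-2 + 6)² = 4² = 16)
h = ⅓ ≈ 0.33333
y = 27 (y = -3 + 30 = 27)
((E(-5)*y)*h)*(-37619) = ((16*27)*(⅓))*(-37619) = (432*(⅓))*(-37619) = 144*(-37619) = -5417136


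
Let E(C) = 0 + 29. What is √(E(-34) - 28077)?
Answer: 4*I*√1753 ≈ 167.48*I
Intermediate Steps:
E(C) = 29
√(E(-34) - 28077) = √(29 - 28077) = √(-28048) = 4*I*√1753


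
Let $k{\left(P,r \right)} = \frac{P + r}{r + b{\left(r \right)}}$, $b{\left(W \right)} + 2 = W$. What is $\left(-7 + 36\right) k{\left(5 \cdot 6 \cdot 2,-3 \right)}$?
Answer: $- \frac{1653}{8} \approx -206.63$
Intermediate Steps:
$b{\left(W \right)} = -2 + W$
$k{\left(P,r \right)} = \frac{P + r}{-2 + 2 r}$ ($k{\left(P,r \right)} = \frac{P + r}{r + \left(-2 + r\right)} = \frac{P + r}{-2 + 2 r}$)
$\left(-7 + 36\right) k{\left(5 \cdot 6 \cdot 2,-3 \right)} = \left(-7 + 36\right) \frac{5 \cdot 6 \cdot 2 - 3}{2 \left(-1 - 3\right)} = 29 \frac{30 \cdot 2 - 3}{2 \left(-4\right)} = 29 \cdot \frac{1}{2} \left(- \frac{1}{4}\right) \left(60 - 3\right) = 29 \cdot \frac{1}{2} \left(- \frac{1}{4}\right) 57 = 29 \left(- \frac{57}{8}\right) = - \frac{1653}{8}$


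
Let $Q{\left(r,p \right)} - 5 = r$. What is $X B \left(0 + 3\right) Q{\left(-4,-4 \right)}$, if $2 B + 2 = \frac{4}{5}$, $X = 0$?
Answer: $0$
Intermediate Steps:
$Q{\left(r,p \right)} = 5 + r$
$B = - \frac{3}{5}$ ($B = -1 + \frac{4 \cdot \frac{1}{5}}{2} = -1 + \frac{1}{2} \cdot \frac{4}{5} = -1 + \frac{2}{5} = - \frac{3}{5} \approx -0.6$)
$X B \left(0 + 3\right) Q{\left(-4,-4 \right)} = 0 \left(- \frac{3 \left(0 + 3\right)}{5}\right) \left(5 - 4\right) = 0 \left(\left(- \frac{3}{5}\right) 3\right) 1 = 0 \left(- \frac{9}{5}\right) 1 = 0 \cdot 1 = 0$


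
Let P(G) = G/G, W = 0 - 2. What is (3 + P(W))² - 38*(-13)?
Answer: 510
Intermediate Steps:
W = -2
P(G) = 1
(3 + P(W))² - 38*(-13) = (3 + 1)² - 38*(-13) = 4² + 494 = 16 + 494 = 510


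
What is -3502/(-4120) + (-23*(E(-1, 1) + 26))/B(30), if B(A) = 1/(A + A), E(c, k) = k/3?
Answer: -726783/20 ≈ -36339.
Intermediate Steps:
E(c, k) = k/3 (E(c, k) = k*(⅓) = k/3)
B(A) = 1/(2*A)
-3502/(-4120) + (-23*(E(-1, 1) + 26))/B(30) = -3502/(-4120) + (-23*((⅓)*1 + 26))/(((½)/30)) = -3502*(-1/4120) + (-23*(⅓ + 26))/(((½)*(1/30))) = 17/20 + (-23*79/3)/(1/60) = 17/20 - 1817/3*60 = 17/20 - 36340 = -726783/20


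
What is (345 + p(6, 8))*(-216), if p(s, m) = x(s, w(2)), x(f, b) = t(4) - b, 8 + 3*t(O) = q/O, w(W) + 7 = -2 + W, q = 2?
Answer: -75492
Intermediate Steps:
w(W) = -9 + W (w(W) = -7 + (-2 + W) = -9 + W)
t(O) = -8/3 + 2/(3*O) (t(O) = -8/3 + (2/O)/3 = -8/3 + 2/(3*O))
x(f, b) = -5/2 - b (x(f, b) = (⅔)*(1 - 4*4)/4 - b = (⅔)*(¼)*(1 - 16) - b = (⅔)*(¼)*(-15) - b = -5/2 - b)
p(s, m) = 9/2 (p(s, m) = -5/2 - (-9 + 2) = -5/2 - 1*(-7) = -5/2 + 7 = 9/2)
(345 + p(6, 8))*(-216) = (345 + 9/2)*(-216) = (699/2)*(-216) = -75492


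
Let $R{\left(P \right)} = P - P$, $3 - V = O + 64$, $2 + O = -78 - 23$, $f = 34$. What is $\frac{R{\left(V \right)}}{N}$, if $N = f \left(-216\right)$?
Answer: $0$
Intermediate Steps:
$O = -103$ ($O = -2 - 101 = -103$)
$N = -7344$ ($N = 34 \left(-216\right) = -7344$)
$V = 42$ ($V = 3 - \left(-103 + 64\right) = 3 - -39 = 3 + 39 = 42$)
$R{\left(P \right)} = 0$
$\frac{R{\left(V \right)}}{N} = \frac{0}{-7344} = 0 \left(- \frac{1}{7344}\right) = 0$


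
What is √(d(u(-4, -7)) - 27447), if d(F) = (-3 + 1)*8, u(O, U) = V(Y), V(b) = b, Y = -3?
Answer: I*√27463 ≈ 165.72*I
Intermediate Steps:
u(O, U) = -3
d(F) = -16 (d(F) = -2*8 = -16)
√(d(u(-4, -7)) - 27447) = √(-16 - 27447) = √(-27463) = I*√27463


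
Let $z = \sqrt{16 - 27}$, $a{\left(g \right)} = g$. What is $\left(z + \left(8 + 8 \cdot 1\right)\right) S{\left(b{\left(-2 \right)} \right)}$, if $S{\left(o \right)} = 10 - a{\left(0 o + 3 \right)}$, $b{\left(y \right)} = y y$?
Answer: $112 + 7 i \sqrt{11} \approx 112.0 + 23.216 i$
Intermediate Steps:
$b{\left(y \right)} = y^{2}$
$z = i \sqrt{11}$ ($z = \sqrt{-11} = i \sqrt{11} \approx 3.3166 i$)
$S{\left(o \right)} = 7$ ($S{\left(o \right)} = 10 - \left(0 o + 3\right) = 10 - \left(0 + 3\right) = 10 - 3 = 7$)
$\left(z + \left(8 + 8 \cdot 1\right)\right) S{\left(b{\left(-2 \right)} \right)} = \left(i \sqrt{11} + \left(8 + 8 \cdot 1\right)\right) 7 = \left(i \sqrt{11} + \left(8 + 8\right)\right) 7 = \left(i \sqrt{11} + 16\right) 7 = \left(16 + i \sqrt{11}\right) 7 = 112 + 7 i \sqrt{11}$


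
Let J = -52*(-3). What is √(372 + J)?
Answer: 4*√33 ≈ 22.978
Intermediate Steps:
J = 156
√(372 + J) = √(372 + 156) = √528 = 4*√33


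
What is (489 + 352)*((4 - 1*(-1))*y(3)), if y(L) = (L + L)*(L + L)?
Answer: 151380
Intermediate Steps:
y(L) = 4*L² (y(L) = (2*L)*(2*L) = 4*L²)
(489 + 352)*((4 - 1*(-1))*y(3)) = (489 + 352)*((4 - 1*(-1))*(4*3²)) = 841*((4 + 1)*(4*9)) = 841*(5*36) = 841*180 = 151380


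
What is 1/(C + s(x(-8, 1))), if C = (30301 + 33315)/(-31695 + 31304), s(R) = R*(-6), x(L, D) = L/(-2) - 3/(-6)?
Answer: -391/74173 ≈ -0.0052715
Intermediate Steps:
x(L, D) = 1/2 - L/2 (x(L, D) = L*(-1/2) - 3*(-1/6) = -L/2 + 1/2 = 1/2 - L/2)
s(R) = -6*R
C = -63616/391 (C = 63616/(-391) = 63616*(-1/391) = -63616/391 ≈ -162.70)
1/(C + s(x(-8, 1))) = 1/(-63616/391 - 6*(1/2 - 1/2*(-8))) = 1/(-63616/391 - 6*(1/2 + 4)) = 1/(-63616/391 - 6*9/2) = 1/(-63616/391 - 27) = 1/(-74173/391) = -391/74173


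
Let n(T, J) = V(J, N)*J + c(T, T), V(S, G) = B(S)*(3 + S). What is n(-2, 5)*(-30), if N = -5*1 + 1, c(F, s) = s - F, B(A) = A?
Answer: -6000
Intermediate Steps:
N = -4 (N = -5 + 1 = -4)
V(S, G) = S*(3 + S)
n(T, J) = J²*(3 + J) (n(T, J) = (J*(3 + J))*J + (T - T) = J²*(3 + J) + 0 = J²*(3 + J))
n(-2, 5)*(-30) = (5²*(3 + 5))*(-30) = (25*8)*(-30) = 200*(-30) = -6000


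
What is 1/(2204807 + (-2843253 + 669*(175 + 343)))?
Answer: -1/291904 ≈ -3.4258e-6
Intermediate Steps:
1/(2204807 + (-2843253 + 669*(175 + 343))) = 1/(2204807 + (-2843253 + 669*518)) = 1/(2204807 + (-2843253 + 346542)) = 1/(2204807 - 2496711) = 1/(-291904) = -1/291904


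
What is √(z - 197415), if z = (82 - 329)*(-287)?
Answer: I*√126526 ≈ 355.71*I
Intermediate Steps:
z = 70889 (z = -247*(-287) = 70889)
√(z - 197415) = √(70889 - 197415) = √(-126526) = I*√126526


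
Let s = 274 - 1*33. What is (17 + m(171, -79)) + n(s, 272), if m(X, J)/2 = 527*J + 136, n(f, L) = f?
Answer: -82736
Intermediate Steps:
s = 241 (s = 274 - 33 = 241)
m(X, J) = 272 + 1054*J (m(X, J) = 2*(527*J + 136) = 2*(136 + 527*J) = 272 + 1054*J)
(17 + m(171, -79)) + n(s, 272) = (17 + (272 + 1054*(-79))) + 241 = (17 + (272 - 83266)) + 241 = (17 - 82994) + 241 = -82977 + 241 = -82736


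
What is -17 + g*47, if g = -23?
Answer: -1098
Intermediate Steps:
-17 + g*47 = -17 - 23*47 = -17 - 1081 = -1098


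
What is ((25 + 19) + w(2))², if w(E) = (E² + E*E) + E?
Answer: 2916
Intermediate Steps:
w(E) = E + 2*E² (w(E) = (E² + E²) + E = 2*E² + E = E + 2*E²)
((25 + 19) + w(2))² = ((25 + 19) + 2*(1 + 2*2))² = (44 + 2*(1 + 4))² = (44 + 2*5)² = (44 + 10)² = 54² = 2916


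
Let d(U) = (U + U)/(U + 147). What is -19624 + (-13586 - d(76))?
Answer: -7405982/223 ≈ -33211.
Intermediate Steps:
d(U) = 2*U/(147 + U) (d(U) = (2*U)/(147 + U) = 2*U/(147 + U))
-19624 + (-13586 - d(76)) = -19624 + (-13586 - 2*76/(147 + 76)) = -19624 + (-13586 - 2*76/223) = -19624 + (-13586 - 1*152/223) = -19624 + (-13586 - 152/223) = -19624 - 3029830/223 = -7405982/223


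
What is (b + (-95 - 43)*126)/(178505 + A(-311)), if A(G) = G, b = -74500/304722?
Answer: -1324645159/13574908017 ≈ -0.097580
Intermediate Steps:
b = -37250/152361 (b = -74500*1/304722 = -37250/152361 ≈ -0.24449)
(b + (-95 - 43)*126)/(178505 + A(-311)) = (-37250/152361 + (-95 - 43)*126)/(178505 - 311) = (-37250/152361 - 138*126)/178194 = (-37250/152361 - 17388)*(1/178194) = -2649290318/152361*1/178194 = -1324645159/13574908017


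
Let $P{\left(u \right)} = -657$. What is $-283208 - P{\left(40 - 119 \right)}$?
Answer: $-282551$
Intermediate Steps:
$-283208 - P{\left(40 - 119 \right)} = -283208 - -657 = -283208 + 657 = -282551$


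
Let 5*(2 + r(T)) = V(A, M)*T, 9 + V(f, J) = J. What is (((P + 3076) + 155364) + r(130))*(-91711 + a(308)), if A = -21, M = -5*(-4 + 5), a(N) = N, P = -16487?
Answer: -12941476561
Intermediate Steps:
M = -5 (M = -5*1 = -5)
V(f, J) = -9 + J
r(T) = -2 - 14*T/5 (r(T) = -2 + ((-9 - 5)*T)/5 = -2 + (-14*T)/5 = -2 - 14*T/5)
(((P + 3076) + 155364) + r(130))*(-91711 + a(308)) = (((-16487 + 3076) + 155364) + (-2 - 14/5*130))*(-91711 + 308) = ((-13411 + 155364) + (-2 - 364))*(-91403) = (141953 - 366)*(-91403) = 141587*(-91403) = -12941476561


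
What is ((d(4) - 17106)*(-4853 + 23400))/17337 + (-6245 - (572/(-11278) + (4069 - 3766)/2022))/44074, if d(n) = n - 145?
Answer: -17861329172068926347/968048581501156 ≈ -18451.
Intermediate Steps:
d(n) = -145 + n
((d(4) - 17106)*(-4853 + 23400))/17337 + (-6245 - (572/(-11278) + (4069 - 3766)/2022))/44074 = (((-145 + 4) - 17106)*(-4853 + 23400))/17337 + (-6245 - (572/(-11278) + (4069 - 3766)/2022))/44074 = ((-141 - 17106)*18547)*(1/17337) + (-6245 - (572*(-1/11278) + 303*(1/2022)))*(1/44074) = -17247*18547*(1/17337) + (-6245 - (-286/5639 + 101/674))*(1/44074) = -319880109*1/17337 + (-6245 - 1*376775/3800686)*(1/44074) = -106626703/5779 + (-6245 - 376775/3800686)*(1/44074) = -106626703/5779 - 23735660845/3800686*1/44074 = -106626703/5779 - 23735660845/167511434764 = -17861329172068926347/968048581501156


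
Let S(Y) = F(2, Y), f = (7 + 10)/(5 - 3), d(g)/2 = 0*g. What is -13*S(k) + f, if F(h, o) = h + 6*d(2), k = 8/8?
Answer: -35/2 ≈ -17.500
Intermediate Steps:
d(g) = 0 (d(g) = 2*(0*g) = 2*0 = 0)
f = 17/2 ≈ 8.5000
k = 1 (k = 8*(⅛) = 1)
F(h, o) = h (F(h, o) = h + 6*0 = h + 0 = h)
S(Y) = 2
-13*S(k) + f = -13*2 + 17/2 = -26 + 17/2 = -35/2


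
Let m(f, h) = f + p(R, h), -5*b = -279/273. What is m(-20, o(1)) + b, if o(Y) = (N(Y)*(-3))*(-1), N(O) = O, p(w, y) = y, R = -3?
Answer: -7642/455 ≈ -16.796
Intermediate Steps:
b = 93/455 (b = -(-279)/(5*273) = -⅕*(-93/91) = 93/455 ≈ 0.20440)
o(Y) = 3*Y (o(Y) = (Y*(-3))*(-1) = -3*Y*(-1) = 3*Y)
m(f, h) = f + h
m(-20, o(1)) + b = (-20 + 3*1) + 93/455 = (-20 + 3) + 93/455 = -17 + 93/455 = -7642/455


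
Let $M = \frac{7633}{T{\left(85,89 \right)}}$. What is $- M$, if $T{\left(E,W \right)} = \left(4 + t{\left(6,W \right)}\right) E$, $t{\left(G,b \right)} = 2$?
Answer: $- \frac{449}{30} \approx -14.967$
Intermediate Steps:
$T{\left(E,W \right)} = 6 E$ ($T{\left(E,W \right)} = \left(4 + 2\right) E = 6 E$)
$M = \frac{449}{30}$ ($M = \frac{7633}{6 \cdot 85} = \frac{7633}{510} = 7633 \cdot \frac{1}{510} = \frac{449}{30} \approx 14.967$)
$- M = \left(-1\right) \frac{449}{30} = - \frac{449}{30}$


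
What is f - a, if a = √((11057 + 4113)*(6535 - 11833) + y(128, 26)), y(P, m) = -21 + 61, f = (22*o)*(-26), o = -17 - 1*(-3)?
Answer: 8008 - 22*I*√166055 ≈ 8008.0 - 8965.0*I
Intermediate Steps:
o = -14 (o = -17 + 3 = -14)
f = 8008 (f = (22*(-14))*(-26) = -308*(-26) = 8008)
y(P, m) = 40
a = 22*I*√166055 (a = √((11057 + 4113)*(6535 - 11833) + 40) = √(15170*(-5298) + 40) = √(-80370660 + 40) = √(-80370620) = 22*I*√166055 ≈ 8965.0*I)
f - a = 8008 - 22*I*√166055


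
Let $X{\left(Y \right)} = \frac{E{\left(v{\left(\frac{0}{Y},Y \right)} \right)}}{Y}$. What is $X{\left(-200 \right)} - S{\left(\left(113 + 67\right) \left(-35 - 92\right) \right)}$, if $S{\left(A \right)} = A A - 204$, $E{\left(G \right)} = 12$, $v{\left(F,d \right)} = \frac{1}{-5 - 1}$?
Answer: $- \frac{26128969803}{50} \approx -5.2258 \cdot 10^{8}$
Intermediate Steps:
$v{\left(F,d \right)} = - \frac{1}{6}$ ($v{\left(F,d \right)} = \frac{1}{-6} = - \frac{1}{6}$)
$X{\left(Y \right)} = \frac{12}{Y}$
$S{\left(A \right)} = -204 + A^{2}$ ($S{\left(A \right)} = A^{2} - 204 = -204 + A^{2}$)
$X{\left(-200 \right)} - S{\left(\left(113 + 67\right) \left(-35 - 92\right) \right)} = \frac{12}{-200} - \left(-204 + \left(\left(113 + 67\right) \left(-35 - 92\right)\right)^{2}\right) = 12 \left(- \frac{1}{200}\right) - \left(-204 + \left(180 \left(-127\right)\right)^{2}\right) = - \frac{3}{50} - \left(-204 + \left(-22860\right)^{2}\right) = - \frac{3}{50} - \left(-204 + 522579600\right) = - \frac{3}{50} - 522579396 = - \frac{26128969803}{50}$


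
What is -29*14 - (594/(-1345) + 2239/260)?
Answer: -28967043/69940 ≈ -414.17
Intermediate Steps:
-29*14 - (594/(-1345) + 2239/260) = -406 - (594*(-1/1345) + 2239*(1/260)) = -406 - (-594/1345 + 2239/260) = -406 - 1*571403/69940 = -406 - 571403/69940 = -28967043/69940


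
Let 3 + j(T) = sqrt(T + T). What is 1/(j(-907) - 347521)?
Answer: -173762/60386466195 - I*sqrt(1814)/120772932390 ≈ -2.8775e-6 - 3.5265e-10*I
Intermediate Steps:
j(T) = -3 + sqrt(2)*sqrt(T) (j(T) = -3 + sqrt(T + T) = -3 + sqrt(2*T) = -3 + sqrt(2)*sqrt(T))
1/(j(-907) - 347521) = 1/((-3 + sqrt(2)*sqrt(-907)) - 347521) = 1/((-3 + sqrt(2)*(I*sqrt(907))) - 347521) = 1/((-3 + I*sqrt(1814)) - 347521) = 1/(-347524 + I*sqrt(1814))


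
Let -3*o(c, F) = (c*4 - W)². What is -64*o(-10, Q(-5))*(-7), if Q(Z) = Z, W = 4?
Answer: -867328/3 ≈ -2.8911e+5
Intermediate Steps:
o(c, F) = -(-4 + 4*c)²/3 (o(c, F) = -(c*4 - 1*4)²/3 = -(4*c - 4)²/3 = -(-4 + 4*c)²/3)
-64*o(-10, Q(-5))*(-7) = -(-1024)*(-1 - 10)²/3*(-7) = -(-1024)*(-11)²/3*(-7) = -(-1024)*121/3*(-7) = -64*(-1936/3)*(-7) = (123904/3)*(-7) = -867328/3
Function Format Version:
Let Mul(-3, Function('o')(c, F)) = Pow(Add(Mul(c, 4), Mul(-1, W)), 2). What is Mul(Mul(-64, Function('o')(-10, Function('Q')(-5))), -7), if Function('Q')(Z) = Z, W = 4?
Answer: Rational(-867328, 3) ≈ -2.8911e+5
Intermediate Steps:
Function('o')(c, F) = Mul(Rational(-1, 3), Pow(Add(-4, Mul(4, c)), 2)) (Function('o')(c, F) = Mul(Rational(-1, 3), Pow(Add(Mul(c, 4), Mul(-1, 4)), 2)) = Mul(Rational(-1, 3), Pow(Add(Mul(4, c), -4), 2)) = Mul(Rational(-1, 3), Pow(Add(-4, Mul(4, c)), 2)))
Mul(Mul(-64, Function('o')(-10, Function('Q')(-5))), -7) = Mul(Mul(-64, Mul(Rational(-16, 3), Pow(Add(-1, -10), 2))), -7) = Mul(Mul(-64, Mul(Rational(-16, 3), Pow(-11, 2))), -7) = Mul(Mul(-64, Mul(Rational(-16, 3), 121)), -7) = Mul(Mul(-64, Rational(-1936, 3)), -7) = Mul(Rational(123904, 3), -7) = Rational(-867328, 3)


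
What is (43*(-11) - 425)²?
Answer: 806404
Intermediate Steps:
(43*(-11) - 425)² = (-473 - 425)² = (-898)² = 806404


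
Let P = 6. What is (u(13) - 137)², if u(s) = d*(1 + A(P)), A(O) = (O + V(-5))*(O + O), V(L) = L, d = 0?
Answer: 18769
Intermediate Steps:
A(O) = 2*O*(-5 + O) (A(O) = (O - 5)*(O + O) = (-5 + O)*(2*O) = 2*O*(-5 + O))
u(s) = 0 (u(s) = 0*(1 + 2*6*(-5 + 6)) = 0*(1 + 2*6*1) = 0*(1 + 12) = 0*13 = 0)
(u(13) - 137)² = (0 - 137)² = (-137)² = 18769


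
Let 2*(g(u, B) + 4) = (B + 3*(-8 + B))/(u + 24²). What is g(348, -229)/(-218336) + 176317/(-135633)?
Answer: -5928343496335/4560489269952 ≈ -1.2999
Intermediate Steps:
g(u, B) = -4 + (-24 + 4*B)/(2*(576 + u)) (g(u, B) = -4 + ((B + 3*(-8 + B))/(u + 24²))/2 = -4 + ((B + (-24 + 3*B))/(u + 576))/2 = -4 + ((-24 + 4*B)/(576 + u))/2 = -4 + (-24 + 4*B)/(2*(576 + u)))
g(348, -229)/(-218336) + 176317/(-135633) = (2*(-1158 - 229 - 2*348)/(576 + 348))/(-218336) + 176317/(-135633) = (2*(-1158 - 229 - 696)/924)*(-1/218336) + 176317*(-1/135633) = (2*(1/924)*(-2083))*(-1/218336) - 176317/135633 = -2083/462*(-1/218336) - 176317/135633 = 2083/100871232 - 176317/135633 = -5928343496335/4560489269952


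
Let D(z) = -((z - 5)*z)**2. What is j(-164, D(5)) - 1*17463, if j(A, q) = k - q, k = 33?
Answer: -17430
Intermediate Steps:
D(z) = -z**2*(-5 + z)**2 (D(z) = -((-5 + z)*z)**2 = -(z*(-5 + z))**2 = -z**2*(-5 + z)**2)
j(A, q) = 33 - q
j(-164, D(5)) - 1*17463 = (33 - (-1)*5**2*(-5 + 5)**2) - 1*17463 = (33 - (-1)*25*0**2) - 17463 = (33 - (-1)*25*0) - 17463 = (33 - 1*0) - 17463 = (33 + 0) - 17463 = 33 - 17463 = -17430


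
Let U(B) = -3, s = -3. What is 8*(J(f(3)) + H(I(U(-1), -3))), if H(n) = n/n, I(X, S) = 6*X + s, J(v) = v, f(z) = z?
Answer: 32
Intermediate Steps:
I(X, S) = -3 + 6*X (I(X, S) = 6*X - 3 = -3 + 6*X)
H(n) = 1
8*(J(f(3)) + H(I(U(-1), -3))) = 8*(3 + 1) = 8*4 = 32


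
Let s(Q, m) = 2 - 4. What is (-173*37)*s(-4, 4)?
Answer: 12802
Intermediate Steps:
s(Q, m) = -2
(-173*37)*s(-4, 4) = -173*37*(-2) = -6401*(-2) = 12802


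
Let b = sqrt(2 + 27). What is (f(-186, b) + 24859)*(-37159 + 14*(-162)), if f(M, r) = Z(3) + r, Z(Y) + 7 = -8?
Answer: -979524388 - 39427*sqrt(29) ≈ -9.7974e+8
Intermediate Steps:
Z(Y) = -15 (Z(Y) = -7 - 8 = -15)
b = sqrt(29) ≈ 5.3852
f(M, r) = -15 + r
(f(-186, b) + 24859)*(-37159 + 14*(-162)) = ((-15 + sqrt(29)) + 24859)*(-37159 + 14*(-162)) = (24844 + sqrt(29))*(-37159 - 2268) = (24844 + sqrt(29))*(-39427) = -979524388 - 39427*sqrt(29)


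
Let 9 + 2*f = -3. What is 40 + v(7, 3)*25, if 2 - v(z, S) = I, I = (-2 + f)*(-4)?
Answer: -710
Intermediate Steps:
f = -6 (f = -9/2 + (1/2)*(-3) = -9/2 - 3/2 = -6)
I = 32 (I = (-2 - 6)*(-4) = -8*(-4) = 32)
v(z, S) = -30 (v(z, S) = 2 - 1*32 = 2 - 32 = -30)
40 + v(7, 3)*25 = 40 - 30*25 = 40 - 750 = -710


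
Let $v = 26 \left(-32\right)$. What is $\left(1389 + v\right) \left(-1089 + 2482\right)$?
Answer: $775901$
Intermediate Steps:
$v = -832$
$\left(1389 + v\right) \left(-1089 + 2482\right) = \left(1389 - 832\right) \left(-1089 + 2482\right) = 557 \cdot 1393 = 775901$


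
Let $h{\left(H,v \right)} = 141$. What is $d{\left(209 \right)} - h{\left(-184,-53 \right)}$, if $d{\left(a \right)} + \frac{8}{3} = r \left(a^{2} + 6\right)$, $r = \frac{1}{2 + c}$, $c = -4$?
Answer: $- \frac{131923}{6} \approx -21987.0$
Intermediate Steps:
$r = - \frac{1}{2}$ ($r = \frac{1}{2 - 4} = \frac{1}{-2} = - \frac{1}{2} \approx -0.5$)
$d{\left(a \right)} = - \frac{17}{3} - \frac{a^{2}}{2}$ ($d{\left(a \right)} = - \frac{8}{3} - \frac{a^{2} + 6}{2} = - \frac{8}{3} - \frac{6 + a^{2}}{2} = - \frac{8}{3} - \left(3 + \frac{a^{2}}{2}\right) = - \frac{17}{3} - \frac{a^{2}}{2}$)
$d{\left(209 \right)} - h{\left(-184,-53 \right)} = \left(- \frac{17}{3} - \frac{209^{2}}{2}\right) - 141 = \left(- \frac{17}{3} - \frac{43681}{2}\right) - 141 = - \frac{131077}{6} - 141 = - \frac{131923}{6}$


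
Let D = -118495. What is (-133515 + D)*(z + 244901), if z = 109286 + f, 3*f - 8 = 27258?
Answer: -274647302270/3 ≈ -9.1549e+10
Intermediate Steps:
f = 27266/3 (f = 8/3 + (⅓)*27258 = 8/3 + 9086 = 27266/3 ≈ 9088.7)
z = 355124/3 (z = 109286 + 27266/3 = 355124/3 ≈ 1.1837e+5)
(-133515 + D)*(z + 244901) = (-133515 - 118495)*(355124/3 + 244901) = -252010*1089827/3 = -274647302270/3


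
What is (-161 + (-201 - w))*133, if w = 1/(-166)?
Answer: -7992103/166 ≈ -48145.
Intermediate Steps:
w = -1/166 ≈ -0.0060241
(-161 + (-201 - w))*133 = (-161 + (-201 - 1*(-1/166)))*133 = (-161 + (-201 + 1/166))*133 = (-161 - 33365/166)*133 = -60091/166*133 = -7992103/166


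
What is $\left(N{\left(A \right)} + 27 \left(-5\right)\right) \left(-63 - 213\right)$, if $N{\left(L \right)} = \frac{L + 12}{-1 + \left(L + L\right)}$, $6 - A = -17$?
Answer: $\frac{111136}{3} \approx 37045.0$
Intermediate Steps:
$A = 23$ ($A = 6 - -17 = 6 + 17 = 23$)
$N{\left(L \right)} = \frac{12 + L}{-1 + 2 L}$
$\left(N{\left(A \right)} + 27 \left(-5\right)\right) \left(-63 - 213\right) = \left(\frac{12 + 23}{-1 + 2 \cdot 23} + 27 \left(-5\right)\right) \left(-63 - 213\right) = \left(\frac{1}{-1 + 46} \cdot 35 - 135\right) \left(-276\right) = \left(\frac{1}{45} \cdot 35 - 135\right) \left(-276\right) = \left(\frac{7}{9} - 135\right) \left(-276\right) = \left(- \frac{1208}{9}\right) \left(-276\right) = \frac{111136}{3}$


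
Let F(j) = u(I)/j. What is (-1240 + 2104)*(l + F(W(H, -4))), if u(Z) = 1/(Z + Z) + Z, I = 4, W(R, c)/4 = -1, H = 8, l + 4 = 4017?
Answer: 3466341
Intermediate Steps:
l = 4013 (l = -4 + 4017 = 4013)
W(R, c) = -4 (W(R, c) = 4*(-1) = -4)
u(Z) = Z + 1/(2*Z) (u(Z) = 1/(2*Z) + Z = Z + 1/(2*Z))
F(j) = 33/(8*j) (F(j) = (4 + (1/2)/4)/j = (4 + (1/2)*(1/4))/j = (4 + 1/8)/j = 33/(8*j))
(-1240 + 2104)*(l + F(W(H, -4))) = (-1240 + 2104)*(4013 + (33/8)/(-4)) = 864*(4013 + (33/8)*(-1/4)) = 864*(4013 - 33/32) = 864*(128383/32) = 3466341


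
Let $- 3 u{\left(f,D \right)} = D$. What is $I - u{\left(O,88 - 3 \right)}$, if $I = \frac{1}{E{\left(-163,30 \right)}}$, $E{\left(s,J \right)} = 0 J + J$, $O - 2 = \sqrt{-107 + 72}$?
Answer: $\frac{851}{30} \approx 28.367$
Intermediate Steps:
$O = 2 + i \sqrt{35}$ ($O = 2 + \sqrt{-107 + 72} = 2 + \sqrt{-35} = 2 + i \sqrt{35} \approx 2.0 + 5.9161 i$)
$u{\left(f,D \right)} = - \frac{D}{3}$
$E{\left(s,J \right)} = J$ ($E{\left(s,J \right)} = 0 + J = J$)
$I = \frac{1}{30} \approx 0.033333$
$I - u{\left(O,88 - 3 \right)} = \frac{1}{30} - - \frac{88 - 3}{3} = \frac{1}{30} - \left(- \frac{1}{3}\right) 85 = \frac{1}{30} - - \frac{85}{3} = \frac{1}{30} + \frac{85}{3} = \frac{851}{30}$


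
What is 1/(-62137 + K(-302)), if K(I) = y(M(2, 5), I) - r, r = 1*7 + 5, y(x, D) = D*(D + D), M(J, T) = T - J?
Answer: 1/120259 ≈ 8.3154e-6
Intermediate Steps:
y(x, D) = 2*D² (y(x, D) = D*(2*D) = 2*D²)
r = 12 (r = 7 + 5 = 12)
K(I) = -12 + 2*I² (K(I) = 2*I² - 1*12 = 2*I² - 12 = -12 + 2*I²)
1/(-62137 + K(-302)) = 1/(-62137 + (-12 + 2*(-302)²)) = 1/(-62137 + (-12 + 2*91204)) = 1/(-62137 + (-12 + 182408)) = 1/(-62137 + 182396) = 1/120259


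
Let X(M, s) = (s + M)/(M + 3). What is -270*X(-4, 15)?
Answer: 2970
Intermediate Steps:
X(M, s) = (M + s)/(3 + M)
-270*X(-4, 15) = -270*(-4 + 15)/(3 - 4) = -270*11/(-1) = -(-270)*11 = -270*(-11) = 2970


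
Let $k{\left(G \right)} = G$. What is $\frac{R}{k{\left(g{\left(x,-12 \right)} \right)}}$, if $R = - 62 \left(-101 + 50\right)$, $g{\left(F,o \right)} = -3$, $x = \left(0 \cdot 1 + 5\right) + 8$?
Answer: $-1054$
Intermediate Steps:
$x = 13$ ($x = \left(0 + 5\right) + 8 = 5 + 8 = 13$)
$R = 3162$ ($R = \left(-62\right) \left(-51\right) = 3162$)
$\frac{R}{k{\left(g{\left(x,-12 \right)} \right)}} = \frac{3162}{-3} = 3162 \left(- \frac{1}{3}\right) = -1054$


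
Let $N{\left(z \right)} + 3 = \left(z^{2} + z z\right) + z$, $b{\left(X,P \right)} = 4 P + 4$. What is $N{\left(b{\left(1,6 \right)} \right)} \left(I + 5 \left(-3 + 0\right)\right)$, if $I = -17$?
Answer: $-50976$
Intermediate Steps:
$b{\left(X,P \right)} = 4 + 4 P$
$N{\left(z \right)} = -3 + z + 2 z^{2}$ ($N{\left(z \right)} = -3 + \left(\left(z^{2} + z z\right) + z\right) = -3 + \left(\left(z^{2} + z^{2}\right) + z\right) = -3 + \left(2 z^{2} + z\right) = -3 + \left(z + 2 z^{2}\right) = -3 + z + 2 z^{2}$)
$N{\left(b{\left(1,6 \right)} \right)} \left(I + 5 \left(-3 + 0\right)\right) = \left(-3 + \left(4 + 4 \cdot 6\right) + 2 \left(4 + 4 \cdot 6\right)^{2}\right) \left(-17 + 5 \left(-3 + 0\right)\right) = \left(-3 + \left(4 + 24\right) + 2 \left(4 + 24\right)^{2}\right) \left(-17 + 5 \left(-3\right)\right) = \left(-3 + 28 + 2 \cdot 28^{2}\right) \left(-17 - 15\right) = \left(-3 + 28 + 2 \cdot 784\right) \left(-32\right) = \left(-3 + 28 + 1568\right) \left(-32\right) = 1593 \left(-32\right) = -50976$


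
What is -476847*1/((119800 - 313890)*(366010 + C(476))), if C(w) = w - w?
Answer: 476847/71038880900 ≈ 6.7125e-6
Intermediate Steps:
C(w) = 0
-476847*1/((119800 - 313890)*(366010 + C(476))) = -476847*1/((119800 - 313890)*(366010 + 0)) = -476847/((-194090*366010)) = -476847/(-71038880900) = -476847*(-1/71038880900) = 476847/71038880900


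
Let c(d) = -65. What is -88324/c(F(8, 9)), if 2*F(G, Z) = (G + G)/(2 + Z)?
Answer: 88324/65 ≈ 1358.8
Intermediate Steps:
F(G, Z) = G/(2 + Z) (F(G, Z) = ((G + G)/(2 + Z))/2 = ((2*G)/(2 + Z))/2 = (2*G/(2 + Z))/2 = G/(2 + Z))
-88324/c(F(8, 9)) = -88324/(-65) = -88324*(-1/65) = 88324/65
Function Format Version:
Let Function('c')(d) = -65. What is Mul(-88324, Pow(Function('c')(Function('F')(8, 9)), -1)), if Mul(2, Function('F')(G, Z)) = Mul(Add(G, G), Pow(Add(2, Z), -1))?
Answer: Rational(88324, 65) ≈ 1358.8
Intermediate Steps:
Function('F')(G, Z) = Mul(G, Pow(Add(2, Z), -1)) (Function('F')(G, Z) = Mul(Rational(1, 2), Mul(Add(G, G), Pow(Add(2, Z), -1))) = Mul(Rational(1, 2), Mul(Mul(2, G), Pow(Add(2, Z), -1))) = Mul(Rational(1, 2), Mul(2, G, Pow(Add(2, Z), -1))) = Mul(G, Pow(Add(2, Z), -1)))
Mul(-88324, Pow(Function('c')(Function('F')(8, 9)), -1)) = Mul(-88324, Pow(-65, -1)) = Mul(-88324, Rational(-1, 65)) = Rational(88324, 65)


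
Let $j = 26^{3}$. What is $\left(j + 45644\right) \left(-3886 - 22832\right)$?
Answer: $-1689111960$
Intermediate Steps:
$j = 17576$
$\left(j + 45644\right) \left(-3886 - 22832\right) = \left(17576 + 45644\right) \left(-3886 - 22832\right) = 63220 \left(-26718\right) = -1689111960$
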